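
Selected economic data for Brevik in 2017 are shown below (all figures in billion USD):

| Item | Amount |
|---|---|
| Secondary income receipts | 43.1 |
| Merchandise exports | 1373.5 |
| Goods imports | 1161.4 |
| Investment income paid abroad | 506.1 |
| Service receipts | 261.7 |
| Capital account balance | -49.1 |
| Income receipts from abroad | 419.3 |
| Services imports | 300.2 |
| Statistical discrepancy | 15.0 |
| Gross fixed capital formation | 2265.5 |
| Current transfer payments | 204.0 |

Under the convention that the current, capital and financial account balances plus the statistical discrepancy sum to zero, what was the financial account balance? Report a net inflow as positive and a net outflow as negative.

Goods balance = 1373.5 - 1161.4 = 212.1
Services balance = 261.7 - 300.2 = -38.5
Trade balance (goods + services) = 212.1 + (-38.5) = 173.6
Net primary income = 419.3 - 506.1 = -86.8
Net secondary income = 43.1 - 204.0 = -160.9
Current account = 173.6 + (-86.8) + (-160.9) = -74.1
Financial account = -(-74.1 + (-49.1) + 15.0) = 108.2

108.2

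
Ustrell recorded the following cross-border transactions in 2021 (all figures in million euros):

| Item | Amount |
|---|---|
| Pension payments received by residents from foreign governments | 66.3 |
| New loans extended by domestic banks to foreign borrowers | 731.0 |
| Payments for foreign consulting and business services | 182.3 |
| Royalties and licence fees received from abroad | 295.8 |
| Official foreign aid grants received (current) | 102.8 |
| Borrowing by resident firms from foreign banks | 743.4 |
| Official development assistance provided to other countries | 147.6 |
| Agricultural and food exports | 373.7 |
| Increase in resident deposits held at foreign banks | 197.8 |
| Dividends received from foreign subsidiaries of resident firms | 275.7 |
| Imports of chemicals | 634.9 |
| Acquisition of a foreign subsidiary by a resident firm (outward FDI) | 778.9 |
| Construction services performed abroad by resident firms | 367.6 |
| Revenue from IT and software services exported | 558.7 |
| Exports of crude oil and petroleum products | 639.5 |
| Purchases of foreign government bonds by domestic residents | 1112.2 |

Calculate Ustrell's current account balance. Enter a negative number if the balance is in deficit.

1715.3

Goods: -634.9 + 639.5 + 373.7 = 378.3
Services: 295.8 + 558.7 - 182.3 + 367.6 = 1039.8
Primary income: 275.7
Secondary income: 66.3 + 102.8 - 147.6 = 21.5
Current account = 378.3 + 1039.8 + 275.7 + 21.5 = 1715.3
(Excluded from the current account — financial account: new loans extended by domestic banks to foreign borrowers 731.0, borrowing by resident firms from foreign banks 743.4, increase in resident deposits held at foreign banks 197.8, acquisition of a foreign subsidiary by a resident firm (outward FDI) 778.9, purchases of foreign government bonds by domestic residents 1112.2.)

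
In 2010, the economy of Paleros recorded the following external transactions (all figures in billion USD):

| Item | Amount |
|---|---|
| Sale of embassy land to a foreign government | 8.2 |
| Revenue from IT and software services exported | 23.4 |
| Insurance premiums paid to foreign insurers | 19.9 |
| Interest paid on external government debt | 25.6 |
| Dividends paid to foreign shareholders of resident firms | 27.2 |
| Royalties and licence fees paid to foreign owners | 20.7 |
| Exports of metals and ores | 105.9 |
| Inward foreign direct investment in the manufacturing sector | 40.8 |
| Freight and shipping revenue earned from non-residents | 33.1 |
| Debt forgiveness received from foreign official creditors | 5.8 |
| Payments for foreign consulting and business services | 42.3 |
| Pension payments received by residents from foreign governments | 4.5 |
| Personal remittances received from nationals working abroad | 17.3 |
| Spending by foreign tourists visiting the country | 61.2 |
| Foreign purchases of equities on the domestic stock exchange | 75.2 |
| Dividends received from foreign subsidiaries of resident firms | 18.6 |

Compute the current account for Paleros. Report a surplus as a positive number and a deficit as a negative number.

Goods: 105.9
Services: 33.1 - 42.3 - 20.7 - 19.9 + 61.2 + 23.4 = 34.8
Primary income: -27.2 - 25.6 + 18.6 = -34.2
Secondary income: 17.3 + 4.5 = 21.8
Current account = 105.9 + 34.8 + (-34.2) + 21.8 = 128.3
(Excluded from the current account — capital account: sale of embassy land to a foreign government 8.2, debt forgiveness received from foreign official creditors 5.8; financial account: inward foreign direct investment in the manufacturing sector 40.8, foreign purchases of equities on the domestic stock exchange 75.2.)

128.3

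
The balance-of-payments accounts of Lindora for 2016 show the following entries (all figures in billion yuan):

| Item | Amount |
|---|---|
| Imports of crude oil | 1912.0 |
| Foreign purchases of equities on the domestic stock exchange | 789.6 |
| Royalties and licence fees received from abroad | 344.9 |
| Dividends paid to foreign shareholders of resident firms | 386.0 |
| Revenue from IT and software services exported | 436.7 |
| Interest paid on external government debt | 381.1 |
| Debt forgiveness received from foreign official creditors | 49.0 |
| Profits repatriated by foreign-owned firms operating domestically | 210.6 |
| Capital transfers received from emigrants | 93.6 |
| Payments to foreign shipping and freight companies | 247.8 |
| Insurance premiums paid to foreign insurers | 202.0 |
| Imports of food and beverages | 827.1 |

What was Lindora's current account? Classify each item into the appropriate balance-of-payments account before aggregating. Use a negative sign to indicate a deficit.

Goods: -1912.0 - 827.1 = -2739.1
Services: -247.8 + 436.7 - 202.0 + 344.9 = 331.8
Primary income: -386.0 - 381.1 - 210.6 = -977.7
Current account = (-2739.1) + 331.8 + (-977.7) = -3385.0
(Excluded from the current account — financial account: foreign purchases of equities on the domestic stock exchange 789.6; capital account: debt forgiveness received from foreign official creditors 49.0, capital transfers received from emigrants 93.6.)

-3385.0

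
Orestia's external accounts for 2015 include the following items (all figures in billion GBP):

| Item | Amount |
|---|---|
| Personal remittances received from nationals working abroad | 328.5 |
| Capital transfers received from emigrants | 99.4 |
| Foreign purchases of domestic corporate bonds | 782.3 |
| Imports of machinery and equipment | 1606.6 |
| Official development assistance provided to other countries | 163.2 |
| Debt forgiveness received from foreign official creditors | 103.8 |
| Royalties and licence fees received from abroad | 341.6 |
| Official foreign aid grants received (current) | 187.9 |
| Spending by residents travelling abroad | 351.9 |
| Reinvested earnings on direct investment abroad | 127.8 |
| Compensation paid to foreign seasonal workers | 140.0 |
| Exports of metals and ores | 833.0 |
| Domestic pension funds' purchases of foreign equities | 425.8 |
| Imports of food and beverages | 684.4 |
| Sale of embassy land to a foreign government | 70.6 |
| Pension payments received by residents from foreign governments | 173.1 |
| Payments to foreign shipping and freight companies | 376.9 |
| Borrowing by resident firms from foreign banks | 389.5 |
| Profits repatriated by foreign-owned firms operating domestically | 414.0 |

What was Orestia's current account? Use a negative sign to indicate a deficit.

-1745.1

Goods: -1606.6 + 833.0 - 684.4 = -1458.0
Services: -351.9 - 376.9 + 341.6 = -387.2
Primary income: -414.0 - 140.0 + 127.8 = -426.2
Secondary income: 173.1 - 163.2 + 328.5 + 187.9 = 526.3
Current account = (-1458.0) + (-387.2) + (-426.2) + 526.3 = -1745.1
(Excluded from the current account — capital account: capital transfers received from emigrants 99.4, debt forgiveness received from foreign official creditors 103.8, sale of embassy land to a foreign government 70.6; financial account: foreign purchases of domestic corporate bonds 782.3, domestic pension funds' purchases of foreign equities 425.8, borrowing by resident firms from foreign banks 389.5.)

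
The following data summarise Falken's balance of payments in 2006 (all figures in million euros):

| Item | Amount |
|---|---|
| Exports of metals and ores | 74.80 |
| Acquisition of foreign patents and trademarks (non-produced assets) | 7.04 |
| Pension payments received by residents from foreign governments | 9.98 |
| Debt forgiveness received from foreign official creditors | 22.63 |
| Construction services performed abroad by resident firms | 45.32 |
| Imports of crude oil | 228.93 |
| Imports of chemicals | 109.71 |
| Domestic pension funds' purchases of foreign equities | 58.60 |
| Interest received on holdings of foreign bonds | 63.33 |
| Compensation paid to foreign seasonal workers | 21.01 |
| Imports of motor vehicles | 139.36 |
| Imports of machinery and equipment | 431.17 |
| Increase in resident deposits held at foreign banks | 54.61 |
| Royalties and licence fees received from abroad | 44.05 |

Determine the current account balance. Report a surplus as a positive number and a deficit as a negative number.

Goods: -228.93 - 109.71 - 139.36 + 74.80 - 431.17 = -834.37
Services: 44.05 + 45.32 = 89.37
Primary income: -21.01 + 63.33 = 42.32
Secondary income: 9.98
Current account = (-834.37) + 89.37 + 42.32 + 9.98 = -692.70
(Excluded from the current account — capital account: acquisition of foreign patents and trademarks (non-produced assets) 7.04, debt forgiveness received from foreign official creditors 22.63; financial account: domestic pension funds' purchases of foreign equities 58.60, increase in resident deposits held at foreign banks 54.61.)

-692.70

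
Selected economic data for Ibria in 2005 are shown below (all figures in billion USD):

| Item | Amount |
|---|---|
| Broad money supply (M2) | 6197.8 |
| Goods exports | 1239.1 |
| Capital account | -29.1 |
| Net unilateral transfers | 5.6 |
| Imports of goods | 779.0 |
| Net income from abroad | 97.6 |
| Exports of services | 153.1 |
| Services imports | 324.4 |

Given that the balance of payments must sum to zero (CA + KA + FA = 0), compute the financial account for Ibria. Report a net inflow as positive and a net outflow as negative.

Goods balance = 1239.1 - 779.0 = 460.1
Services balance = 153.1 - 324.4 = -171.3
Trade balance (goods + services) = 460.1 + (-171.3) = 288.8
Net primary income = 97.6
Net secondary income = 5.6
Current account = 288.8 + 97.6 + 5.6 = 392.0
Financial account = -(392.0 + (-29.1)) = -362.9

-362.9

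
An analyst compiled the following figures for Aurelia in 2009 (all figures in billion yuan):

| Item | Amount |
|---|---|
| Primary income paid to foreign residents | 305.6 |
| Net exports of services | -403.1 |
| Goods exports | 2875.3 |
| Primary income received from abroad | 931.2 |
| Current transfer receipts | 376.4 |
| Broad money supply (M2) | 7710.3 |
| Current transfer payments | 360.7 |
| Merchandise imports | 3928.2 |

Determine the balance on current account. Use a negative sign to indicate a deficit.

-814.7

Goods balance = 2875.3 - 3928.2 = -1052.9
Services balance = -403.1
Trade balance (goods + services) = -1052.9 + (-403.1) = -1456.0
Net primary income = 931.2 - 305.6 = 625.6
Net secondary income = 376.4 - 360.7 = 15.7
Current account = -1456.0 + 625.6 + 15.7 = -814.7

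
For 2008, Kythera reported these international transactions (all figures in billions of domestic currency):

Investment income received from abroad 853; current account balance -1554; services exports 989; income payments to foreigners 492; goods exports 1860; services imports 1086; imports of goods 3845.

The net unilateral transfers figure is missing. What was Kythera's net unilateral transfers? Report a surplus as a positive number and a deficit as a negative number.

Current account = goods balance + services balance + net primary income + net secondary income
Sum of the known components = -1721
Net unilateral transfers = CA - (known components) = -1554 - (-1721) = 167

167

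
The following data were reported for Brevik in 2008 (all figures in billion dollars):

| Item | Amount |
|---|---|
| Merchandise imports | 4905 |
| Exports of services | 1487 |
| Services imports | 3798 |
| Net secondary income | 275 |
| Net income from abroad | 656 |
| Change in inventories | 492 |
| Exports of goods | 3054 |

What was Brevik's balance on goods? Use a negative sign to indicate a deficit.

-1851

Goods balance = 3054 - 4905 = -1851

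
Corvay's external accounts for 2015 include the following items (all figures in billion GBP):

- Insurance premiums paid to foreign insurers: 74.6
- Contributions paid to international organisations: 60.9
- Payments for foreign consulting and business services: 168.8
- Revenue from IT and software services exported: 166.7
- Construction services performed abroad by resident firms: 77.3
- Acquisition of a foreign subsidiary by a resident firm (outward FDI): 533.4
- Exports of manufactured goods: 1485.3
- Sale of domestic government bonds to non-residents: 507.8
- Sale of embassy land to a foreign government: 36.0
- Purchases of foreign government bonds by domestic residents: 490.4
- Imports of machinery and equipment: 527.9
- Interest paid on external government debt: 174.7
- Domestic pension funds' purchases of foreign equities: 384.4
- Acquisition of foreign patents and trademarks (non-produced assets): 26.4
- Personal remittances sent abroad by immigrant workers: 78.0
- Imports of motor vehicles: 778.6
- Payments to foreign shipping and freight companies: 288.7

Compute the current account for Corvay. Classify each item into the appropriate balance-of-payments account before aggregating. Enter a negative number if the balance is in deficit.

Goods: -527.9 + 1485.3 - 778.6 = 178.8
Services: -74.6 + 77.3 + 166.7 - 288.7 - 168.8 = -288.1
Primary income: -174.7
Secondary income: -78.0 - 60.9 = -138.9
Current account = 178.8 + (-288.1) + (-174.7) + (-138.9) = -422.9
(Excluded from the current account — financial account: acquisition of a foreign subsidiary by a resident firm (outward FDI) 533.4, sale of domestic government bonds to non-residents 507.8, purchases of foreign government bonds by domestic residents 490.4, domestic pension funds' purchases of foreign equities 384.4; capital account: sale of embassy land to a foreign government 36.0, acquisition of foreign patents and trademarks (non-produced assets) 26.4.)

-422.9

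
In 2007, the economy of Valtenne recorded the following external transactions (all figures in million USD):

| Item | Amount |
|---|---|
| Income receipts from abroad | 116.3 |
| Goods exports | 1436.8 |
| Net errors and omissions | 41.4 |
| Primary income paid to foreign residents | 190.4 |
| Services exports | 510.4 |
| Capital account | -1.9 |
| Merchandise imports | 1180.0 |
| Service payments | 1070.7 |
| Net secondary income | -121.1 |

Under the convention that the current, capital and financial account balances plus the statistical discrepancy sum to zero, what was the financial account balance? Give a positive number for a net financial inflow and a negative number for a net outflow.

Goods balance = 1436.8 - 1180.0 = 256.8
Services balance = 510.4 - 1070.7 = -560.3
Trade balance (goods + services) = 256.8 + (-560.3) = -303.5
Net primary income = 116.3 - 190.4 = -74.1
Net secondary income = -121.1
Current account = -303.5 + (-74.1) + (-121.1) = -498.7
Financial account = -(-498.7 + (-1.9) + 41.4) = 459.2

459.2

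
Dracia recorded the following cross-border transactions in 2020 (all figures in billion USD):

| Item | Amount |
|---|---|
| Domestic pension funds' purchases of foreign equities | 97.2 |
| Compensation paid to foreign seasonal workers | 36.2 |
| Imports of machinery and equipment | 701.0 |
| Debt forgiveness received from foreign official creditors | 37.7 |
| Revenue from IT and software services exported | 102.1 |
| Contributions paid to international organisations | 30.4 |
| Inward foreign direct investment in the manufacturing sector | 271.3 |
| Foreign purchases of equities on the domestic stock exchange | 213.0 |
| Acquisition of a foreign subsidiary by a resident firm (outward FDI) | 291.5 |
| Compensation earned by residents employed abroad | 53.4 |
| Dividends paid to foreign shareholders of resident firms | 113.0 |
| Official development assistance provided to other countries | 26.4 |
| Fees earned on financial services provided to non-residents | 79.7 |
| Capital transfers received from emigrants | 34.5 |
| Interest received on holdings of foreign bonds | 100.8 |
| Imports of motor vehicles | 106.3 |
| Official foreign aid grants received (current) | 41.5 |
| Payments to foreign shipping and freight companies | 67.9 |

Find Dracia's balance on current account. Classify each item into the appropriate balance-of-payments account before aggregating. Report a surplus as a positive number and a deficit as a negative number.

-703.7

Goods: -106.3 - 701.0 = -807.3
Services: 79.7 - 67.9 + 102.1 = 113.9
Primary income: 53.4 - 36.2 + 100.8 - 113.0 = 5.0
Secondary income: -30.4 - 26.4 + 41.5 = -15.3
Current account = (-807.3) + 113.9 + 5.0 + (-15.3) = -703.7
(Excluded from the current account — financial account: domestic pension funds' purchases of foreign equities 97.2, inward foreign direct investment in the manufacturing sector 271.3, foreign purchases of equities on the domestic stock exchange 213.0, acquisition of a foreign subsidiary by a resident firm (outward FDI) 291.5; capital account: debt forgiveness received from foreign official creditors 37.7, capital transfers received from emigrants 34.5.)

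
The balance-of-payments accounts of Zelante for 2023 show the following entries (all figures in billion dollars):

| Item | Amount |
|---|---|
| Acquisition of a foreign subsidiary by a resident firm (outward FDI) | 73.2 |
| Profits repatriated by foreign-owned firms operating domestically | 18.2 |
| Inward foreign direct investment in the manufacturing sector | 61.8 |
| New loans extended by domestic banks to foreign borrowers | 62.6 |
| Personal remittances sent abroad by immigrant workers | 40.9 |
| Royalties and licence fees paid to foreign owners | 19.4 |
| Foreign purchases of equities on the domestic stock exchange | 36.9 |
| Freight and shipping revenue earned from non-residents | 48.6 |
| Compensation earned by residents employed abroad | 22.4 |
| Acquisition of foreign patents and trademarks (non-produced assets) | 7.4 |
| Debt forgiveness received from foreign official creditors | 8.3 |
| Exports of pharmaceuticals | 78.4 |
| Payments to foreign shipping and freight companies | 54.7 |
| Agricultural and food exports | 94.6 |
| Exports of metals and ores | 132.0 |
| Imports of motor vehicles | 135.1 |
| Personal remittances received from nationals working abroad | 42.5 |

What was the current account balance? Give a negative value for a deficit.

Goods: -135.1 + 94.6 + 132.0 + 78.4 = 169.9
Services: -19.4 - 54.7 + 48.6 = -25.5
Primary income: -18.2 + 22.4 = 4.2
Secondary income: 42.5 - 40.9 = 1.6
Current account = 169.9 + (-25.5) + 4.2 + 1.6 = 150.2
(Excluded from the current account — financial account: acquisition of a foreign subsidiary by a resident firm (outward FDI) 73.2, inward foreign direct investment in the manufacturing sector 61.8, new loans extended by domestic banks to foreign borrowers 62.6, foreign purchases of equities on the domestic stock exchange 36.9; capital account: acquisition of foreign patents and trademarks (non-produced assets) 7.4, debt forgiveness received from foreign official creditors 8.3.)

150.2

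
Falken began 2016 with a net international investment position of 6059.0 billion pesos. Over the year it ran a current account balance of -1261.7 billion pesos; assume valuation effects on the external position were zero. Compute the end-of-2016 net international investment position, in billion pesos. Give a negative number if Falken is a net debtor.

4797.3

With no valuation effects, change in NIIP = current account = -1261.7
End-of-year NIIP = 6059.0 + (-1261.7) = 4797.3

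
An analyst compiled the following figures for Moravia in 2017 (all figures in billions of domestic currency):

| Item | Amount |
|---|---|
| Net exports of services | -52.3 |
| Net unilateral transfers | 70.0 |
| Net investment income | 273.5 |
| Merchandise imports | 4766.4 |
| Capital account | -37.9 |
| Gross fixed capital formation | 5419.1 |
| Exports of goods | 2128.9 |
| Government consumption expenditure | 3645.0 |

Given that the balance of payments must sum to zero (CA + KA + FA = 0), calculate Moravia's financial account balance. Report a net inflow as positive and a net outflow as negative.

Goods balance = 2128.9 - 4766.4 = -2637.5
Services balance = -52.3
Trade balance (goods + services) = -2637.5 + (-52.3) = -2689.8
Net primary income = 273.5
Net secondary income = 70.0
Current account = -2689.8 + 273.5 + 70.0 = -2346.3
Financial account = -(-2346.3 + (-37.9)) = 2384.2

2384.2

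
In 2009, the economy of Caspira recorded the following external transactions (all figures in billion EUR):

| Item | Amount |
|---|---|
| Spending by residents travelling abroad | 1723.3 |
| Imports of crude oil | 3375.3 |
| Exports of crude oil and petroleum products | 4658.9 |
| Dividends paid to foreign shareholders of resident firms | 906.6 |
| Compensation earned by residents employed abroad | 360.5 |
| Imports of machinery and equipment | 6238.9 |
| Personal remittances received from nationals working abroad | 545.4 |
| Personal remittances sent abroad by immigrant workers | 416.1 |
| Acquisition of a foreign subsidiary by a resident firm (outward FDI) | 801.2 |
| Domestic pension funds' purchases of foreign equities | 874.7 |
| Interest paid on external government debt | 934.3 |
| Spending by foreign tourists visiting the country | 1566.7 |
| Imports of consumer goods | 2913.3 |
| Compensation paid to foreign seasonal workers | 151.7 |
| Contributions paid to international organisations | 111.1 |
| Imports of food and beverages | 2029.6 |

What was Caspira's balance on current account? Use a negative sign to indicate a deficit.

Goods: -2029.6 + 4658.9 - 2913.3 - 3375.3 - 6238.9 = -9898.2
Services: -1723.3 + 1566.7 = -156.6
Primary income: 360.5 - 906.6 - 151.7 - 934.3 = -1632.1
Secondary income: 545.4 - 111.1 - 416.1 = 18.2
Current account = (-9898.2) + (-156.6) + (-1632.1) + 18.2 = -11668.7
(Excluded from the current account — financial account: acquisition of a foreign subsidiary by a resident firm (outward FDI) 801.2, domestic pension funds' purchases of foreign equities 874.7.)

-11668.7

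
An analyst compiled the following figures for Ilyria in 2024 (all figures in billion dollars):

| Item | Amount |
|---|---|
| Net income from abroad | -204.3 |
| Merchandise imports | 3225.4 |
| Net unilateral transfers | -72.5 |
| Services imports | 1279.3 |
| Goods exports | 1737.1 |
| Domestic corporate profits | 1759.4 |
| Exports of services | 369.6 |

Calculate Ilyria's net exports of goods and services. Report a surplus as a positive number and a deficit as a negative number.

-2398.0

Goods balance = 1737.1 - 3225.4 = -1488.3
Services balance = 369.6 - 1279.3 = -909.7
Trade balance (goods + services) = -1488.3 + (-909.7) = -2398.0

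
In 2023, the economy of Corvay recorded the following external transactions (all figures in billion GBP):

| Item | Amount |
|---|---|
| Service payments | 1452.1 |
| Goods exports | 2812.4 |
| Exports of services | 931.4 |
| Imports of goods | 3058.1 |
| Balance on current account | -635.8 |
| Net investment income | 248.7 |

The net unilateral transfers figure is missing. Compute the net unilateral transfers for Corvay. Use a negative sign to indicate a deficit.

Current account = goods balance + services balance + net primary income + net secondary income
Sum of the known components = -517.7
Net unilateral transfers = CA - (known components) = -635.8 - (-517.7) = -118.1

-118.1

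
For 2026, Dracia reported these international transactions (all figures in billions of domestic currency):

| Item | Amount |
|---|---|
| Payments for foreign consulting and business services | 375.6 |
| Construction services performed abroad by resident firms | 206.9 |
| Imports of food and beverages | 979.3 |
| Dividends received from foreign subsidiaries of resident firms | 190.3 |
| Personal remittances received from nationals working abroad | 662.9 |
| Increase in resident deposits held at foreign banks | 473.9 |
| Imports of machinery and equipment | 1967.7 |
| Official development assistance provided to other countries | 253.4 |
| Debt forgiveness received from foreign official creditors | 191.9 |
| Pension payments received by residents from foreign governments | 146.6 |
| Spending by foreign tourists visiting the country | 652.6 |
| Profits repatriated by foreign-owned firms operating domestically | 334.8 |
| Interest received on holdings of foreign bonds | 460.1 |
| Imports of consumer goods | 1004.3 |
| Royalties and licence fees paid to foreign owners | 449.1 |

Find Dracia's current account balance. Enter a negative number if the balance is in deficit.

Goods: -979.3 - 1967.7 - 1004.3 = -3951.3
Services: 652.6 + 206.9 - 449.1 - 375.6 = 34.8
Primary income: -334.8 + 190.3 + 460.1 = 315.6
Secondary income: -253.4 + 662.9 + 146.6 = 556.1
Current account = (-3951.3) + 34.8 + 315.6 + 556.1 = -3044.8
(Excluded from the current account — financial account: increase in resident deposits held at foreign banks 473.9; capital account: debt forgiveness received from foreign official creditors 191.9.)

-3044.8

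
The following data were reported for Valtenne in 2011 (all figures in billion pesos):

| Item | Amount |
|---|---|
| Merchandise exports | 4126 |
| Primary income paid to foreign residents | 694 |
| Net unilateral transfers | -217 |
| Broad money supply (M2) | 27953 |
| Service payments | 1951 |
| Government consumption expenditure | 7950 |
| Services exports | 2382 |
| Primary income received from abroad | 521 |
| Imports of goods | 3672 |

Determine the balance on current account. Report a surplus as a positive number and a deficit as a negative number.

Goods balance = 4126 - 3672 = 454
Services balance = 2382 - 1951 = 431
Trade balance (goods + services) = 454 + 431 = 885
Net primary income = 521 - 694 = -173
Net secondary income = -217
Current account = 885 + (-173) + (-217) = 495

495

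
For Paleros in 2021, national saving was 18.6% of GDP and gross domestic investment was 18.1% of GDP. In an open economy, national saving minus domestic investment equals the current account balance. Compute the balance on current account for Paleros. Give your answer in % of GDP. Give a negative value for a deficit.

0.5

CA = S - I = 18.6 - 18.1 = 0.5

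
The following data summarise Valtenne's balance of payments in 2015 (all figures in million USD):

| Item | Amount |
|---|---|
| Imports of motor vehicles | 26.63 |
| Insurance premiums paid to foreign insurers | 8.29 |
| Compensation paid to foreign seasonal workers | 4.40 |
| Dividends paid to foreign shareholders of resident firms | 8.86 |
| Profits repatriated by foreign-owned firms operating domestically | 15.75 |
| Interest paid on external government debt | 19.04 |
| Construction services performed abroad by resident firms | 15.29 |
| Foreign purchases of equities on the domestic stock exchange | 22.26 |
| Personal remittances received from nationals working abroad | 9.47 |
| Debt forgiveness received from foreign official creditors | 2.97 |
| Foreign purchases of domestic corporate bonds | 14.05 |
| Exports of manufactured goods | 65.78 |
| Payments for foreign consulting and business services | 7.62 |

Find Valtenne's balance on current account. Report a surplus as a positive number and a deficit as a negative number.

Goods: -26.63 + 65.78 = 39.15
Services: -7.62 + 15.29 - 8.29 = -0.62
Primary income: -15.75 - 8.86 - 4.40 - 19.04 = -48.05
Secondary income: 9.47
Current account = 39.15 + (-0.62) + (-48.05) + 9.47 = -0.05
(Excluded from the current account — financial account: foreign purchases of equities on the domestic stock exchange 22.26, foreign purchases of domestic corporate bonds 14.05; capital account: debt forgiveness received from foreign official creditors 2.97.)

-0.05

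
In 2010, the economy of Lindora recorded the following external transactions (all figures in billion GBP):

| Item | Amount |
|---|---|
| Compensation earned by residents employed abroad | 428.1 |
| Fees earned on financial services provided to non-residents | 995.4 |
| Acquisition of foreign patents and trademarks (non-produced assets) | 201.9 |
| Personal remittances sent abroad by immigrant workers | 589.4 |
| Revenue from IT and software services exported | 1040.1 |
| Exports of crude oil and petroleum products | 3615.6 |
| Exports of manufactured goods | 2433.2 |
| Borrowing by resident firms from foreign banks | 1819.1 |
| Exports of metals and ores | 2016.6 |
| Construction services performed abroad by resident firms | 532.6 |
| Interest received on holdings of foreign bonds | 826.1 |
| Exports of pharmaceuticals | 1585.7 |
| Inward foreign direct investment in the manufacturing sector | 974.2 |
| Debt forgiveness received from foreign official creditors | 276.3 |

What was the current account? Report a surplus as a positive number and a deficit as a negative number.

Goods: 1585.7 + 2016.6 + 3615.6 + 2433.2 = 9651.1
Services: 532.6 + 1040.1 + 995.4 = 2568.1
Primary income: 428.1 + 826.1 = 1254.2
Secondary income: -589.4
Current account = 9651.1 + 2568.1 + 1254.2 + (-589.4) = 12884.0
(Excluded from the current account — capital account: acquisition of foreign patents and trademarks (non-produced assets) 201.9, debt forgiveness received from foreign official creditors 276.3; financial account: borrowing by resident firms from foreign banks 1819.1, inward foreign direct investment in the manufacturing sector 974.2.)

12884.0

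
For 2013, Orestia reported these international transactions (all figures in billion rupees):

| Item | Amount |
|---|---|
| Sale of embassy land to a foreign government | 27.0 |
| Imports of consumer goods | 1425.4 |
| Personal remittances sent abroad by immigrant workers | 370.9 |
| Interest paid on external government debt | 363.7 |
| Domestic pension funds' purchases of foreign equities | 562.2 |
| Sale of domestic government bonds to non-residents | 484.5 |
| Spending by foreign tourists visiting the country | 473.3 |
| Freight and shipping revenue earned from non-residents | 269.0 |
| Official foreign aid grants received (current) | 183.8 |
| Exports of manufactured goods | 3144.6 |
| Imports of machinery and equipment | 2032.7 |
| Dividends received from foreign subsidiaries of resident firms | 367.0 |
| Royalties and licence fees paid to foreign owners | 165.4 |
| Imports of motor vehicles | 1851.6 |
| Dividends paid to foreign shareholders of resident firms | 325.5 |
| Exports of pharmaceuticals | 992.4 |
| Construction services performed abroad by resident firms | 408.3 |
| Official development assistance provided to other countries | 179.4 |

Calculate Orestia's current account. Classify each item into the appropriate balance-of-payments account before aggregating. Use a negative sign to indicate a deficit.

Goods: -1851.6 - 2032.7 - 1425.4 + 3144.6 + 992.4 = -1172.7
Services: 473.3 + 269.0 - 165.4 + 408.3 = 985.2
Primary income: 367.0 - 325.5 - 363.7 = -322.2
Secondary income: -179.4 - 370.9 + 183.8 = -366.5
Current account = (-1172.7) + 985.2 + (-322.2) + (-366.5) = -876.2
(Excluded from the current account — capital account: sale of embassy land to a foreign government 27.0; financial account: domestic pension funds' purchases of foreign equities 562.2, sale of domestic government bonds to non-residents 484.5.)

-876.2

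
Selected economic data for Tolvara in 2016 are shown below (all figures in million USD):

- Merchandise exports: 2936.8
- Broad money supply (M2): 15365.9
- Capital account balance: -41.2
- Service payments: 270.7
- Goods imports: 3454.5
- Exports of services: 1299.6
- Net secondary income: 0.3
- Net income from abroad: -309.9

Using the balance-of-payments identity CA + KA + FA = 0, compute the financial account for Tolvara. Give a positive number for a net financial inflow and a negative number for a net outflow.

-160.4

Goods balance = 2936.8 - 3454.5 = -517.7
Services balance = 1299.6 - 270.7 = 1028.9
Trade balance (goods + services) = -517.7 + 1028.9 = 511.2
Net primary income = -309.9
Net secondary income = 0.3
Current account = 511.2 + (-309.9) + 0.3 = 201.6
Financial account = -(201.6 + (-41.2)) = -160.4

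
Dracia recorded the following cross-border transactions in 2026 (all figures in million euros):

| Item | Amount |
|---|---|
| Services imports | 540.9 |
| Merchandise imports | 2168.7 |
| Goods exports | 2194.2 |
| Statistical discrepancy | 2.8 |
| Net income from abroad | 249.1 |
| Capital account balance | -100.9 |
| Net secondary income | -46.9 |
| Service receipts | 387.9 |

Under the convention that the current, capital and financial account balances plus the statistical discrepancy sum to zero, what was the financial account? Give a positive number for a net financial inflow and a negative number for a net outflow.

Goods balance = 2194.2 - 2168.7 = 25.5
Services balance = 387.9 - 540.9 = -153.0
Trade balance (goods + services) = 25.5 + (-153.0) = -127.5
Net primary income = 249.1
Net secondary income = -46.9
Current account = -127.5 + 249.1 + (-46.9) = 74.7
Financial account = -(74.7 + (-100.9) + 2.8) = 23.4

23.4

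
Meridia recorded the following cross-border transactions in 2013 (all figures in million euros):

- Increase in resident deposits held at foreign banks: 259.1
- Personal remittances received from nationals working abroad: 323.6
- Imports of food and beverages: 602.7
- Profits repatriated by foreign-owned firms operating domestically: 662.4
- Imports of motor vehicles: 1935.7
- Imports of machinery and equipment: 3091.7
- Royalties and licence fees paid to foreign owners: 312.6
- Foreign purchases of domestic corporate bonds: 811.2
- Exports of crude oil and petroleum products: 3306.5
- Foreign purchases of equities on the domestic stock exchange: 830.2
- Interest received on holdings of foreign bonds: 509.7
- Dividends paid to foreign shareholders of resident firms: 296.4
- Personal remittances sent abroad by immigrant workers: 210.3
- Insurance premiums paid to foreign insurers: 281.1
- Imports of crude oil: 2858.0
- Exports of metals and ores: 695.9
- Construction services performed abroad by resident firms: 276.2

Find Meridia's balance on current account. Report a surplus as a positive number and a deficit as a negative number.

Goods: -602.7 + 695.9 - 2858.0 - 3091.7 - 1935.7 + 3306.5 = -4485.7
Services: -312.6 - 281.1 + 276.2 = -317.5
Primary income: 509.7 - 662.4 - 296.4 = -449.1
Secondary income: 323.6 - 210.3 = 113.3
Current account = (-4485.7) + (-317.5) + (-449.1) + 113.3 = -5139.0
(Excluded from the current account — financial account: increase in resident deposits held at foreign banks 259.1, foreign purchases of domestic corporate bonds 811.2, foreign purchases of equities on the domestic stock exchange 830.2.)

-5139.0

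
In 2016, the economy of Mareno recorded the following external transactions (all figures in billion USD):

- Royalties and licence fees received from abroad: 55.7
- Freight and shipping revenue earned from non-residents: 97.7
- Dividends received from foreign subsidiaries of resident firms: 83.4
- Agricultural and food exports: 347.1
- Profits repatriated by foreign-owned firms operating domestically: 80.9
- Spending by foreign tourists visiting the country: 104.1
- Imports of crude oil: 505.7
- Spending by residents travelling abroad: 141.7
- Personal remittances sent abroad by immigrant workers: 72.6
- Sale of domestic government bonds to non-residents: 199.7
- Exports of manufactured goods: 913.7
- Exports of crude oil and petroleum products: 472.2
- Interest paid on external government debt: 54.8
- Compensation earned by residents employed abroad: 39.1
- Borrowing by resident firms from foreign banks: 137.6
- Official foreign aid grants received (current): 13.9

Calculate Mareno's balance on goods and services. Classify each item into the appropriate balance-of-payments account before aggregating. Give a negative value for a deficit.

1343.1

Goods: 913.7 - 505.7 + 347.1 + 472.2 = 1227.3
Services: 97.7 - 141.7 + 55.7 + 104.1 = 115.8
Trade balance = 1227.3 + 115.8 = 1343.1
(Excluded from the trade balance — primary income: dividends received from foreign subsidiaries of resident firms 83.4, profits repatriated by foreign-owned firms operating domestically 80.9, interest paid on external government debt 54.8, compensation earned by residents employed abroad 39.1; secondary income: personal remittances sent abroad by immigrant workers 72.6, official foreign aid grants received (current) 13.9; financial account: sale of domestic government bonds to non-residents 199.7, borrowing by resident firms from foreign banks 137.6.)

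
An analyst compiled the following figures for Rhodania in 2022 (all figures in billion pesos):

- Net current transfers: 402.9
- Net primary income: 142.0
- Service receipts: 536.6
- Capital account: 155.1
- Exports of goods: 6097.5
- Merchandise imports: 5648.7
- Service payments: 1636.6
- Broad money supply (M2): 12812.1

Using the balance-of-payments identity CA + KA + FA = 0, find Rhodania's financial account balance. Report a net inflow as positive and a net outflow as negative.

Goods balance = 6097.5 - 5648.7 = 448.8
Services balance = 536.6 - 1636.6 = -1100.0
Trade balance (goods + services) = 448.8 + (-1100.0) = -651.2
Net primary income = 142.0
Net secondary income = 402.9
Current account = -651.2 + 142.0 + 402.9 = -106.3
Financial account = -(-106.3 + 155.1) = -48.8

-48.8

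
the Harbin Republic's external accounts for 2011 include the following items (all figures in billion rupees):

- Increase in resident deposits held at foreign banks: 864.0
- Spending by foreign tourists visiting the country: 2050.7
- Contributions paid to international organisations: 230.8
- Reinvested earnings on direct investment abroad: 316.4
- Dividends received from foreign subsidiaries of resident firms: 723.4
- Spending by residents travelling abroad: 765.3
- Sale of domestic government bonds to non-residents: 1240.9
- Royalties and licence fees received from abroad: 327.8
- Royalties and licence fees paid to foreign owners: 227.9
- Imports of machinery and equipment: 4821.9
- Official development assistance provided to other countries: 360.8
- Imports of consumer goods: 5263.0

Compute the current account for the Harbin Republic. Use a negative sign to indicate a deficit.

-8251.4

Goods: -4821.9 - 5263.0 = -10084.9
Services: 327.8 + 2050.7 - 765.3 - 227.9 = 1385.3
Primary income: 316.4 + 723.4 = 1039.8
Secondary income: -360.8 - 230.8 = -591.6
Current account = (-10084.9) + 1385.3 + 1039.8 + (-591.6) = -8251.4
(Excluded from the current account — financial account: increase in resident deposits held at foreign banks 864.0, sale of domestic government bonds to non-residents 1240.9.)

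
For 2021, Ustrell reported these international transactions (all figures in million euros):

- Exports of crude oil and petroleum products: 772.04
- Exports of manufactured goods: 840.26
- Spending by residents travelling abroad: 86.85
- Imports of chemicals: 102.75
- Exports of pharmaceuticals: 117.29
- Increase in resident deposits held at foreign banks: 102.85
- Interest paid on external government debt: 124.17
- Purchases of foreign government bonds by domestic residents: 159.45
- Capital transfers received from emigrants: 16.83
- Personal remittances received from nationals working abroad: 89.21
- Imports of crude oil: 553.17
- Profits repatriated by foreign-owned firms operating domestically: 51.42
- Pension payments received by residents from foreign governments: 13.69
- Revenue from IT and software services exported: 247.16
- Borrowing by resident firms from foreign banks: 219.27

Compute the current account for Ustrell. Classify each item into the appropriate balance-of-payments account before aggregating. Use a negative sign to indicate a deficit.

Goods: -553.17 + 772.04 - 102.75 + 117.29 + 840.26 = 1073.67
Services: 247.16 - 86.85 = 160.31
Primary income: -51.42 - 124.17 = -175.59
Secondary income: 89.21 + 13.69 = 102.90
Current account = 1073.67 + 160.31 + (-175.59) + 102.90 = 1161.29
(Excluded from the current account — financial account: increase in resident deposits held at foreign banks 102.85, purchases of foreign government bonds by domestic residents 159.45, borrowing by resident firms from foreign banks 219.27; capital account: capital transfers received from emigrants 16.83.)

1161.29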